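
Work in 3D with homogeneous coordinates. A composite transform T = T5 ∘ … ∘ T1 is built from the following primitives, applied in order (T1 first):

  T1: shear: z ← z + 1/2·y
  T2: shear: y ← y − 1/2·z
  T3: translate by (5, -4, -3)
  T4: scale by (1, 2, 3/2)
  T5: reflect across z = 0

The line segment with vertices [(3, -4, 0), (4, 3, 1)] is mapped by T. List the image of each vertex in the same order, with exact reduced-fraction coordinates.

image vertices: (8, -14, 15/2), (9, -9/2, 3/4)

T1 shear: z ← z + 1/2·y: (3, -4, 0) → (3, -4, -2); (4, 3, 1) → (4, 3, 5/2)
T2 shear: y ← y − 1/2·z: (3, -4, -2) → (3, -3, -2); (4, 3, 5/2) → (4, 7/4, 5/2)
T3 translate by (5, -4, -3): (3, -3, -2) → (8, -7, -5); (4, 7/4, 5/2) → (9, -9/4, -1/2)
T4 scale by (1, 2, 3/2): (8, -7, -5) → (8, -14, -15/2); (9, -9/4, -1/2) → (9, -9/2, -3/4)
T5 reflect across z = 0: (8, -14, -15/2) → (8, -14, 15/2); (9, -9/2, -3/4) → (9, -9/2, 3/4)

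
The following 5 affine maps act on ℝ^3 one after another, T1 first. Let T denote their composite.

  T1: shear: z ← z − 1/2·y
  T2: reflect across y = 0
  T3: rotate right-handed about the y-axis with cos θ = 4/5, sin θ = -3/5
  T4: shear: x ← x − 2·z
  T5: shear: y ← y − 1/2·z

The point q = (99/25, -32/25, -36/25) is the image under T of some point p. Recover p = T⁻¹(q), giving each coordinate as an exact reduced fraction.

p = (0, 2, -4/5)

T1 = [1 0 0 0; 0 1 0 0; 0 -1/2 1 0; 0 0 0 1]
T2·T1 = [1 0 0 0; 0 -1 0 0; 0 -1/2 1 0; 0 0 0 1]
T3·…·T1 = [4/5 3/10 -3/5 0; 0 -1 0 0; 3/5 -2/5 4/5 0; 0 0 0 1]
T4·…·T1 = [-2/5 11/10 -11/5 0; 0 -1 0 0; 3/5 -2/5 4/5 0; 0 0 0 1]
T5·…·T1 = [-2/5 11/10 -11/5 0; -3/10 -4/5 -2/5 0; 3/5 -2/5 4/5 0; 0 0 0 1]
det M = -1; M⁻¹ = [4/5 0 11/5 0; 0 -1 -1/2 0; -3/5 -1/2 -13/20 0; 0 0 0 1]
M⁻¹ · (99/25, -32/25, -36/25)ᵀ = (0, 2, -4/5)ᵀ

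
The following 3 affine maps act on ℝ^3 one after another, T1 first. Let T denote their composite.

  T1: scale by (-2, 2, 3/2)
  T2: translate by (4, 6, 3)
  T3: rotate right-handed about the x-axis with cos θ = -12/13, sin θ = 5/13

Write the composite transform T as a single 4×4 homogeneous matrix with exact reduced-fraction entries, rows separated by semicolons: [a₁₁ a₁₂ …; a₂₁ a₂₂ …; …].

T = [-2 0 0 4; 0 -24/13 -15/26 -87/13; 0 10/13 -18/13 -6/13; 0 0 0 1]

T1 = [-2 0 0 0; 0 2 0 0; 0 0 3/2 0; 0 0 0 1]
T2·T1 = [-2 0 0 4; 0 2 0 6; 0 0 3/2 3; 0 0 0 1]
T3·…·T1 = [-2 0 0 4; 0 -24/13 -15/26 -87/13; 0 10/13 -18/13 -6/13; 0 0 0 1]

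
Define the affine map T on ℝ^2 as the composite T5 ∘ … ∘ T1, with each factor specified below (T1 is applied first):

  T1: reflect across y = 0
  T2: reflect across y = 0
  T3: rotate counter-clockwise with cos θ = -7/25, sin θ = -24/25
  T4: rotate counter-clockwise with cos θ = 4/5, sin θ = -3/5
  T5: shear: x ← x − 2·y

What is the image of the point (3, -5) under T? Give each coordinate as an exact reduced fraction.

T1 reflect across y = 0: (3, -5) → (3, 5)
T2 reflect across y = 0: (3, 5) → (3, -5)
T3 rotate counter-clockwise with cos θ = -7/25, sin θ = -24/25: (3, -5) → (-141/25, -37/25)
T4 rotate counter-clockwise with cos θ = 4/5, sin θ = -3/5: (-141/25, -37/25) → (-27/5, 11/5)
T5 shear: x ← x − 2·y: (-27/5, 11/5) → (-49/5, 11/5)

T(p) = (-49/5, 11/5)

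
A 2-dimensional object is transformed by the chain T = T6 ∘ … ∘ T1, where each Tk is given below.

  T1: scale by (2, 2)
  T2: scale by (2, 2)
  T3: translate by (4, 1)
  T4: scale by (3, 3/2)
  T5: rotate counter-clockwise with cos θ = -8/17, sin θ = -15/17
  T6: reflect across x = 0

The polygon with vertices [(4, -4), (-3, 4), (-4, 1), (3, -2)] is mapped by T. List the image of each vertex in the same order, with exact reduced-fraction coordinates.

T1 scale by (2, 2): (4, -4) → (8, -8); (-3, 4) → (-6, 8); (-4, 1) → (-8, 2); (3, -2) → (6, -4)
T2 scale by (2, 2): (8, -8) → (16, -16); (-6, 8) → (-12, 16); (-8, 2) → (-16, 4); (6, -4) → (12, -8)
T3 translate by (4, 1): (16, -16) → (20, -15); (-12, 16) → (-8, 17); (-16, 4) → (-12, 5); (12, -8) → (16, -7)
T4 scale by (3, 3/2): (20, -15) → (60, -45/2); (-8, 17) → (-24, 51/2); (-12, 5) → (-36, 15/2); (16, -7) → (48, -21/2)
T5 rotate counter-clockwise with cos θ = -8/17, sin θ = -15/17: (60, -45/2) → (-1635/34, -720/17); (-24, 51/2) → (1149/34, 156/17); (-36, 15/2) → (801/34, 480/17); (48, -21/2) → (-1083/34, -636/17)
T6 reflect across x = 0: (-1635/34, -720/17) → (1635/34, -720/17); (1149/34, 156/17) → (-1149/34, 156/17); (801/34, 480/17) → (-801/34, 480/17); (-1083/34, -636/17) → (1083/34, -636/17)

image vertices: (1635/34, -720/17), (-1149/34, 156/17), (-801/34, 480/17), (1083/34, -636/17)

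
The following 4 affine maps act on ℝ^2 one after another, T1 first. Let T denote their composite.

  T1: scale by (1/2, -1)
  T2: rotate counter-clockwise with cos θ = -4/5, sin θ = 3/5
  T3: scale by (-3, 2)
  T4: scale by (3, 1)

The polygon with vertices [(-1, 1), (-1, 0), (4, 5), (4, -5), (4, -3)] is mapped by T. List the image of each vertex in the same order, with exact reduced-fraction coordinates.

image vertices: (-9, 1), (-18/5, -3/5), (-63/5, 52/5), (207/5, -28/5), (153/5, -12/5)

T1 scale by (1/2, -1): (-1, 1) → (-1/2, -1); (-1, 0) → (-1/2, 0); (4, 5) → (2, -5); (4, -5) → (2, 5); (4, -3) → (2, 3)
T2 rotate counter-clockwise with cos θ = -4/5, sin θ = 3/5: (-1/2, -1) → (1, 1/2); (-1/2, 0) → (2/5, -3/10); (2, -5) → (7/5, 26/5); (2, 5) → (-23/5, -14/5); (2, 3) → (-17/5, -6/5)
T3 scale by (-3, 2): (1, 1/2) → (-3, 1); (2/5, -3/10) → (-6/5, -3/5); (7/5, 26/5) → (-21/5, 52/5); (-23/5, -14/5) → (69/5, -28/5); (-17/5, -6/5) → (51/5, -12/5)
T4 scale by (3, 1): (-3, 1) → (-9, 1); (-6/5, -3/5) → (-18/5, -3/5); (-21/5, 52/5) → (-63/5, 52/5); (69/5, -28/5) → (207/5, -28/5); (51/5, -12/5) → (153/5, -12/5)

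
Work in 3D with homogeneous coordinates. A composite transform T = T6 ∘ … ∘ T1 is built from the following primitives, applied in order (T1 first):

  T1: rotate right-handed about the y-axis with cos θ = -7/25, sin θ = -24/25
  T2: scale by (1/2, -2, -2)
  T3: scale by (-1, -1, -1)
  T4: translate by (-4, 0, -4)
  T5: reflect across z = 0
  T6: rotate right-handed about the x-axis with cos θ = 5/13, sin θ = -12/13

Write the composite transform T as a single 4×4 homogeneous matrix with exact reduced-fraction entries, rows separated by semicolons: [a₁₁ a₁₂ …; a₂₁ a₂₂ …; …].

T = [7/50 0 12/25 -4; -576/325 10/13 168/325 48/13; -48/65 -24/13 14/65 20/13; 0 0 0 1]

T1 = [-7/25 0 -24/25 0; 0 1 0 0; 24/25 0 -7/25 0; 0 0 0 1]
T2·T1 = [-7/50 0 -12/25 0; 0 -2 0 0; -48/25 0 14/25 0; 0 0 0 1]
T3·…·T1 = [7/50 0 12/25 0; 0 2 0 0; 48/25 0 -14/25 0; 0 0 0 1]
T4·…·T1 = [7/50 0 12/25 -4; 0 2 0 0; 48/25 0 -14/25 -4; 0 0 0 1]
T5·…·T1 = [7/50 0 12/25 -4; 0 2 0 0; -48/25 0 14/25 4; 0 0 0 1]
T6·…·T1 = [7/50 0 12/25 -4; -576/325 10/13 168/325 48/13; -48/65 -24/13 14/65 20/13; 0 0 0 1]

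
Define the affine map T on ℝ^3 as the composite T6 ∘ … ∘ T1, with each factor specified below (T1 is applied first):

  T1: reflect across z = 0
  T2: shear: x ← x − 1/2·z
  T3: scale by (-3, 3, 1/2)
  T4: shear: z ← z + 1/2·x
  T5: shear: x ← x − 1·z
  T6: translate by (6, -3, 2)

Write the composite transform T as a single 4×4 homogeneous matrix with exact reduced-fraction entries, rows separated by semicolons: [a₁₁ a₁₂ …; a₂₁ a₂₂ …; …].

T1 = [1 0 0 0; 0 1 0 0; 0 0 -1 0; 0 0 0 1]
T2·T1 = [1 0 1/2 0; 0 1 0 0; 0 0 -1 0; 0 0 0 1]
T3·…·T1 = [-3 0 -3/2 0; 0 3 0 0; 0 0 -1/2 0; 0 0 0 1]
T4·…·T1 = [-3 0 -3/2 0; 0 3 0 0; -3/2 0 -5/4 0; 0 0 0 1]
T5·…·T1 = [-3/2 0 -1/4 0; 0 3 0 0; -3/2 0 -5/4 0; 0 0 0 1]
T6·…·T1 = [-3/2 0 -1/4 6; 0 3 0 -3; -3/2 0 -5/4 2; 0 0 0 1]

T = [-3/2 0 -1/4 6; 0 3 0 -3; -3/2 0 -5/4 2; 0 0 0 1]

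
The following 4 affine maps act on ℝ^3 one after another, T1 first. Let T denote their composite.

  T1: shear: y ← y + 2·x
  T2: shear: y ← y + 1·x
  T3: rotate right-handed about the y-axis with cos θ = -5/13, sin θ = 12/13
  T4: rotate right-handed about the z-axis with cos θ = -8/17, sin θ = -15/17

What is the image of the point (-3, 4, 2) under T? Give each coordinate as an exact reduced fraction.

T1 shear: y ← y + 2·x: (-3, 4, 2) → (-3, -2, 2)
T2 shear: y ← y + 1·x: (-3, -2, 2) → (-3, -5, 2)
T3 rotate right-handed about the y-axis with cos θ = -5/13, sin θ = 12/13: (-3, -5, 2) → (3, -5, 2)
T4 rotate right-handed about the z-axis with cos θ = -8/17, sin θ = -15/17: (3, -5, 2) → (-99/17, -5/17, 2)

T(p) = (-99/17, -5/17, 2)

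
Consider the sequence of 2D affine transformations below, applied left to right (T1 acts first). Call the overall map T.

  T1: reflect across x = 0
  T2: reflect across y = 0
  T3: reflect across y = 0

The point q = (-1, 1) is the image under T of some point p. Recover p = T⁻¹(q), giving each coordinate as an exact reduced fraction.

T1 = [-1 0 0; 0 1 0; 0 0 1]
T2·T1 = [-1 0 0; 0 -1 0; 0 0 1]
T3·…·T1 = [-1 0 0; 0 1 0; 0 0 1]
det M = -1; M⁻¹ = [-1 0 0; 0 1 0; 0 0 1]
M⁻¹ · (-1, 1)ᵀ = (1, 1)ᵀ

p = (1, 1)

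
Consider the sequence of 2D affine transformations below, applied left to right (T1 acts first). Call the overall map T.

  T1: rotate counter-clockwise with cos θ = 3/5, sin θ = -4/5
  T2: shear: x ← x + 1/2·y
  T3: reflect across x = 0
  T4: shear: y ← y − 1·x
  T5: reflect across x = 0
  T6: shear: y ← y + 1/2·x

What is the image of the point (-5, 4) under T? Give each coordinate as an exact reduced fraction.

T1 rotate counter-clockwise with cos θ = 3/5, sin θ = -4/5: (-5, 4) → (1/5, 32/5)
T2 shear: x ← x + 1/2·y: (1/5, 32/5) → (17/5, 32/5)
T3 reflect across x = 0: (17/5, 32/5) → (-17/5, 32/5)
T4 shear: y ← y − 1·x: (-17/5, 32/5) → (-17/5, 49/5)
T5 reflect across x = 0: (-17/5, 49/5) → (17/5, 49/5)
T6 shear: y ← y + 1/2·x: (17/5, 49/5) → (17/5, 23/2)

T(p) = (17/5, 23/2)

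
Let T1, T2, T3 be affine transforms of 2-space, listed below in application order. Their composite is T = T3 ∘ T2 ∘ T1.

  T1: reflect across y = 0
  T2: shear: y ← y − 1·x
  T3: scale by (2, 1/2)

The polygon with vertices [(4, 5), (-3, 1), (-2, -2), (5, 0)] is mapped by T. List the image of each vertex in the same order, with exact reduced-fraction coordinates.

T1 reflect across y = 0: (4, 5) → (4, -5); (-3, 1) → (-3, -1); (-2, -2) → (-2, 2); (5, 0) → (5, 0)
T2 shear: y ← y − 1·x: (4, -5) → (4, -9); (-3, -1) → (-3, 2); (-2, 2) → (-2, 4); (5, 0) → (5, -5)
T3 scale by (2, 1/2): (4, -9) → (8, -9/2); (-3, 2) → (-6, 1); (-2, 4) → (-4, 2); (5, -5) → (10, -5/2)

image vertices: (8, -9/2), (-6, 1), (-4, 2), (10, -5/2)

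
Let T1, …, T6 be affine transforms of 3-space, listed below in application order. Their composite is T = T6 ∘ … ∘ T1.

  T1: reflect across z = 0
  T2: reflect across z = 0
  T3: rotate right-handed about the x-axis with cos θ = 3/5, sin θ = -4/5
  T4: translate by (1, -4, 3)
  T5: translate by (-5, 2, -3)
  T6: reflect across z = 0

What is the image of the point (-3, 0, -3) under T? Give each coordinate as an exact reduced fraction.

T(p) = (-7, -22/5, 9/5)

T1 reflect across z = 0: (-3, 0, -3) → (-3, 0, 3)
T2 reflect across z = 0: (-3, 0, 3) → (-3, 0, -3)
T3 rotate right-handed about the x-axis with cos θ = 3/5, sin θ = -4/5: (-3, 0, -3) → (-3, -12/5, -9/5)
T4 translate by (1, -4, 3): (-3, -12/5, -9/5) → (-2, -32/5, 6/5)
T5 translate by (-5, 2, -3): (-2, -32/5, 6/5) → (-7, -22/5, -9/5)
T6 reflect across z = 0: (-7, -22/5, -9/5) → (-7, -22/5, 9/5)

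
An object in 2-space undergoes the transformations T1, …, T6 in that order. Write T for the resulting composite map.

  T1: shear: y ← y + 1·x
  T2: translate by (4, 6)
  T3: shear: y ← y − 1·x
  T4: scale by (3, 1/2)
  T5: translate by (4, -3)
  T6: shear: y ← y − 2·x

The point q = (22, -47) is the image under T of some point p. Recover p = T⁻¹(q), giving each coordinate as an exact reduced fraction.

p = (2, -2)

T1 = [1 0 0; 1 1 0; 0 0 1]
T2·T1 = [1 0 4; 1 1 6; 0 0 1]
T3·…·T1 = [1 0 4; 0 1 2; 0 0 1]
T4·…·T1 = [3 0 12; 0 1/2 1; 0 0 1]
T5·…·T1 = [3 0 16; 0 1/2 -2; 0 0 1]
T6·…·T1 = [3 0 16; -6 1/2 -34; 0 0 1]
det M = 3/2; M⁻¹ = [1/3 0 -16/3; 4 2 4; 0 0 1]
M⁻¹ · (22, -47)ᵀ = (2, -2)ᵀ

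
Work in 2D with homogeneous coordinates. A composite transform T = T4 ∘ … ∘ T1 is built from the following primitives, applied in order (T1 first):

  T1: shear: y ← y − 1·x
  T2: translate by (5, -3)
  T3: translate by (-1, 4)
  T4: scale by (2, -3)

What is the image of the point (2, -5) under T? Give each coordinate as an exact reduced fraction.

T1 shear: y ← y − 1·x: (2, -5) → (2, -7)
T2 translate by (5, -3): (2, -7) → (7, -10)
T3 translate by (-1, 4): (7, -10) → (6, -6)
T4 scale by (2, -3): (6, -6) → (12, 18)

T(p) = (12, 18)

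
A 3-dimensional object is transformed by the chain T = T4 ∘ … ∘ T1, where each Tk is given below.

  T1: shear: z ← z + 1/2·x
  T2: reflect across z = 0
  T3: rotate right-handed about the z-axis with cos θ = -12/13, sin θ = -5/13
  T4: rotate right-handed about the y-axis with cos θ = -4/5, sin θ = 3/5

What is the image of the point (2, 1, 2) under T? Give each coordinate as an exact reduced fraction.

T(p) = (-41/65, -22/13, 213/65)

T1 shear: z ← z + 1/2·x: (2, 1, 2) → (2, 1, 3)
T2 reflect across z = 0: (2, 1, 3) → (2, 1, -3)
T3 rotate right-handed about the z-axis with cos θ = -12/13, sin θ = -5/13: (2, 1, -3) → (-19/13, -22/13, -3)
T4 rotate right-handed about the y-axis with cos θ = -4/5, sin θ = 3/5: (-19/13, -22/13, -3) → (-41/65, -22/13, 213/65)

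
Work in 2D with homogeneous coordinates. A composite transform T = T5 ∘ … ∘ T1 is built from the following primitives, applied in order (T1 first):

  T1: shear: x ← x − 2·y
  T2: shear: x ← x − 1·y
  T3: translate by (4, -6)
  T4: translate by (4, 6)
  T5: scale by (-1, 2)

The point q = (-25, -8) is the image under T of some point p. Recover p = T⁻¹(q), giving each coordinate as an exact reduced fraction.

p = (5, -4)

T1 = [1 -2 0; 0 1 0; 0 0 1]
T2·T1 = [1 -3 0; 0 1 0; 0 0 1]
T3·…·T1 = [1 -3 4; 0 1 -6; 0 0 1]
T4·…·T1 = [1 -3 8; 0 1 0; 0 0 1]
T5·…·T1 = [-1 3 -8; 0 2 0; 0 0 1]
det M = -2; M⁻¹ = [-1 3/2 -8; 0 1/2 0; 0 0 1]
M⁻¹ · (-25, -8)ᵀ = (5, -4)ᵀ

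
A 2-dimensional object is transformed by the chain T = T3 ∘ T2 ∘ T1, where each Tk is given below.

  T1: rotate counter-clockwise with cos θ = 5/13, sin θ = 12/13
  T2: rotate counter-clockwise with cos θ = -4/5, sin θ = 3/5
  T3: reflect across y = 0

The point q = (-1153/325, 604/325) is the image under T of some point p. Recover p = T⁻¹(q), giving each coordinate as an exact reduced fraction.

T1 = [5/13 -12/13 0; 12/13 5/13 0; 0 0 1]
T2·T1 = [-56/65 33/65 0; -33/65 -56/65 0; 0 0 1]
T3·…·T1 = [-56/65 33/65 0; 33/65 56/65 0; 0 0 1]
det M = -1; M⁻¹ = [-56/65 33/65 0; 33/65 56/65 0; 0 0 1]
M⁻¹ · (-1153/325, 604/325)ᵀ = (4, -1/5)ᵀ

p = (4, -1/5)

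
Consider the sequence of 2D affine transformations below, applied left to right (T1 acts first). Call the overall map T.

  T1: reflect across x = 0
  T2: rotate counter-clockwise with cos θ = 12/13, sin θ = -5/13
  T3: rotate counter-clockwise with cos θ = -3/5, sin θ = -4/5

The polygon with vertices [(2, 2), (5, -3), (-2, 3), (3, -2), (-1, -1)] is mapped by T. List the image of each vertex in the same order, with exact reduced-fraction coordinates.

image vertices: (178/65, -46/65), (181/65, 333/65), (-1/5, -18/5), (102/65, 211/65), (-89/65, 23/65)

T1 reflect across x = 0: (2, 2) → (-2, 2); (5, -3) → (-5, -3); (-2, 3) → (2, 3); (3, -2) → (-3, -2); (-1, -1) → (1, -1)
T2 rotate counter-clockwise with cos θ = 12/13, sin θ = -5/13: (-2, 2) → (-14/13, 34/13); (-5, -3) → (-75/13, -11/13); (2, 3) → (3, 2); (-3, -2) → (-46/13, -9/13); (1, -1) → (7/13, -17/13)
T3 rotate counter-clockwise with cos θ = -3/5, sin θ = -4/5: (-14/13, 34/13) → (178/65, -46/65); (-75/13, -11/13) → (181/65, 333/65); (3, 2) → (-1/5, -18/5); (-46/13, -9/13) → (102/65, 211/65); (7/13, -17/13) → (-89/65, 23/65)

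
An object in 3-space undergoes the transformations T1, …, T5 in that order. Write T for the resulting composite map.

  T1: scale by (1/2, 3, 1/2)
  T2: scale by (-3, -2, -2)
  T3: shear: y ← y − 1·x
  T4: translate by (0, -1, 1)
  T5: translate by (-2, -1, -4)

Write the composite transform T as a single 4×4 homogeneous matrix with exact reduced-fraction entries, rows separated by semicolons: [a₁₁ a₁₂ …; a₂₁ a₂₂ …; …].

T = [-3/2 0 0 -2; 3/2 -6 0 -2; 0 0 -1 -3; 0 0 0 1]

T1 = [1/2 0 0 0; 0 3 0 0; 0 0 1/2 0; 0 0 0 1]
T2·T1 = [-3/2 0 0 0; 0 -6 0 0; 0 0 -1 0; 0 0 0 1]
T3·…·T1 = [-3/2 0 0 0; 3/2 -6 0 0; 0 0 -1 0; 0 0 0 1]
T4·…·T1 = [-3/2 0 0 0; 3/2 -6 0 -1; 0 0 -1 1; 0 0 0 1]
T5·…·T1 = [-3/2 0 0 -2; 3/2 -6 0 -2; 0 0 -1 -3; 0 0 0 1]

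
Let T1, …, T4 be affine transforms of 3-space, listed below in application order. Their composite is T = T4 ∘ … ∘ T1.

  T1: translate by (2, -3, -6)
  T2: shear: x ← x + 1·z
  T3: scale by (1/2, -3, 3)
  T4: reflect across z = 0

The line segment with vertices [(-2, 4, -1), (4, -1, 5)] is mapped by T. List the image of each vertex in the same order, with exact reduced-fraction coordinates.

image vertices: (-7/2, -3, 21), (5/2, 12, 3)

T1 translate by (2, -3, -6): (-2, 4, -1) → (0, 1, -7); (4, -1, 5) → (6, -4, -1)
T2 shear: x ← x + 1·z: (0, 1, -7) → (-7, 1, -7); (6, -4, -1) → (5, -4, -1)
T3 scale by (1/2, -3, 3): (-7, 1, -7) → (-7/2, -3, -21); (5, -4, -1) → (5/2, 12, -3)
T4 reflect across z = 0: (-7/2, -3, -21) → (-7/2, -3, 21); (5/2, 12, -3) → (5/2, 12, 3)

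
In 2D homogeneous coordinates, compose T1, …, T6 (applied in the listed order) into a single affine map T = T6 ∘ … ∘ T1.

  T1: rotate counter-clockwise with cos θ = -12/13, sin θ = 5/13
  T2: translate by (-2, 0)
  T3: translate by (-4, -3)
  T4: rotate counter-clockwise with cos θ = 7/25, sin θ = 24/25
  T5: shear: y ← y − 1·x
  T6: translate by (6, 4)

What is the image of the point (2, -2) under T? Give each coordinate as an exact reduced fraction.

T(p) = (1426/325, -419/325)

T1 rotate counter-clockwise with cos θ = -12/13, sin θ = 5/13: (2, -2) → (-14/13, 34/13)
T2 translate by (-2, 0): (-14/13, 34/13) → (-40/13, 34/13)
T3 translate by (-4, -3): (-40/13, 34/13) → (-92/13, -5/13)
T4 rotate counter-clockwise with cos θ = 7/25, sin θ = 24/25: (-92/13, -5/13) → (-524/325, -2243/325)
T5 shear: y ← y − 1·x: (-524/325, -2243/325) → (-524/325, -1719/325)
T6 translate by (6, 4): (-524/325, -1719/325) → (1426/325, -419/325)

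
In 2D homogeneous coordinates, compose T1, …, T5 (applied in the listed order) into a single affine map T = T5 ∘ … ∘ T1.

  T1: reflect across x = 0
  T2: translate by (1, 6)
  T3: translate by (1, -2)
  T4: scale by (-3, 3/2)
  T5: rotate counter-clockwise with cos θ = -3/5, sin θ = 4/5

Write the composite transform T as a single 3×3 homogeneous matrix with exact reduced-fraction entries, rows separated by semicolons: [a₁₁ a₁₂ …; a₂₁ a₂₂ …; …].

T1 = [-1 0 0; 0 1 0; 0 0 1]
T2·T1 = [-1 0 1; 0 1 6; 0 0 1]
T3·…·T1 = [-1 0 2; 0 1 4; 0 0 1]
T4·…·T1 = [3 0 -6; 0 3/2 6; 0 0 1]
T5·…·T1 = [-9/5 -6/5 -6/5; 12/5 -9/10 -42/5; 0 0 1]

T = [-9/5 -6/5 -6/5; 12/5 -9/10 -42/5; 0 0 1]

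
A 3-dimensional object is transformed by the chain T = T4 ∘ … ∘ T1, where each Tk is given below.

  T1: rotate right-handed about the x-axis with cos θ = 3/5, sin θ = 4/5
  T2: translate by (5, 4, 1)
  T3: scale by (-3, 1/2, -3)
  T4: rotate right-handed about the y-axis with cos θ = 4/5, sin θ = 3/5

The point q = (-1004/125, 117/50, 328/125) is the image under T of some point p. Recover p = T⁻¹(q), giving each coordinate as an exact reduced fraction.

T1 = [1 0 0 0; 0 3/5 -4/5 0; 0 4/5 3/5 0; 0 0 0 1]
T2·T1 = [1 0 0 5; 0 3/5 -4/5 4; 0 4/5 3/5 1; 0 0 0 1]
T3·…·T1 = [-3 0 0 -15; 0 3/10 -2/5 2; 0 -12/5 -9/5 -3; 0 0 0 1]
T4·…·T1 = [-12/5 -36/25 -27/25 -69/5; 0 3/10 -2/5 2; 9/5 -48/25 -36/25 33/5; 0 0 0 1]
det M = 9/2; M⁻¹ = [-4/15 0 1/5 -5; -4/25 6/5 -16/75 -16/5; -3/25 -8/5 -4/25 13/5; 0 0 0 1]
M⁻¹ · (-1004/125, 117/50, 328/125)ᵀ = (-7/3, 1/3, -3/5)ᵀ

p = (-7/3, 1/3, -3/5)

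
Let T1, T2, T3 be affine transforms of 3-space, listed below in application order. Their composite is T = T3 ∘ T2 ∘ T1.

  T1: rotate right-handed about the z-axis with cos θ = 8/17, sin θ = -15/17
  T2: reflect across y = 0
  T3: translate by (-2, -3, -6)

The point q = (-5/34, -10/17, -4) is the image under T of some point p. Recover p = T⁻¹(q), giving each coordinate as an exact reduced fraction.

T1 = [8/17 15/17 0 0; -15/17 8/17 0 0; 0 0 1 0; 0 0 0 1]
T2·T1 = [8/17 15/17 0 0; 15/17 -8/17 0 0; 0 0 1 0; 0 0 0 1]
T3·…·T1 = [8/17 15/17 0 -2; 15/17 -8/17 0 -3; 0 0 1 -6; 0 0 0 1]
det M = -1; M⁻¹ = [8/17 15/17 0 61/17; 15/17 -8/17 0 6/17; 0 0 1 6; 0 0 0 1]
M⁻¹ · (-5/34, -10/17, -4)ᵀ = (3, 1/2, 2)ᵀ

p = (3, 1/2, 2)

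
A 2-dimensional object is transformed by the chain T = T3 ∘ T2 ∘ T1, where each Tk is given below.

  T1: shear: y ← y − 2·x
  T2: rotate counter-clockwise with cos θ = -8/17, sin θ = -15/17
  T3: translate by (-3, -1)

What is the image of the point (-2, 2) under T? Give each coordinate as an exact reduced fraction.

T1 shear: y ← y − 2·x: (-2, 2) → (-2, 6)
T2 rotate counter-clockwise with cos θ = -8/17, sin θ = -15/17: (-2, 6) → (106/17, -18/17)
T3 translate by (-3, -1): (106/17, -18/17) → (55/17, -35/17)

T(p) = (55/17, -35/17)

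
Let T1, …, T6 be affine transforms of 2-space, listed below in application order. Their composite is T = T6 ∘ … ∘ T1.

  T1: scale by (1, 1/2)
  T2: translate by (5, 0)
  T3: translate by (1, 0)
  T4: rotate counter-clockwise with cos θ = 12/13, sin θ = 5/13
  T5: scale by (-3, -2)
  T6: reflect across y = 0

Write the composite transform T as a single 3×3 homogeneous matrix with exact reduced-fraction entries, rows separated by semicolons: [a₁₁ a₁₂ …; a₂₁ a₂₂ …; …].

T = [-36/13 15/26 -216/13; 10/13 12/13 60/13; 0 0 1]

T1 = [1 0 0; 0 1/2 0; 0 0 1]
T2·T1 = [1 0 5; 0 1/2 0; 0 0 1]
T3·…·T1 = [1 0 6; 0 1/2 0; 0 0 1]
T4·…·T1 = [12/13 -5/26 72/13; 5/13 6/13 30/13; 0 0 1]
T5·…·T1 = [-36/13 15/26 -216/13; -10/13 -12/13 -60/13; 0 0 1]
T6·…·T1 = [-36/13 15/26 -216/13; 10/13 12/13 60/13; 0 0 1]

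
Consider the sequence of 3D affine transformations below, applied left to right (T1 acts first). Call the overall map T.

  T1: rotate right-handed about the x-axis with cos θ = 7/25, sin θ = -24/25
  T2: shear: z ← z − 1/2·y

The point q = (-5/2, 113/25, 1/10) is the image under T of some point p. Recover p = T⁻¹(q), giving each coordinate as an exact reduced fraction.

T1 = [1 0 0 0; 0 7/25 24/25 0; 0 -24/25 7/25 0; 0 0 0 1]
T2·T1 = [1 0 0 0; 0 7/25 24/25 0; 0 -11/10 -1/5 0; 0 0 0 1]
det M = 1; M⁻¹ = [1 0 0 0; 0 -1/5 -24/25 0; 0 11/10 7/25 0; 0 0 0 1]
M⁻¹ · (-5/2, 113/25, 1/10)ᵀ = (-5/2, -1, 5)ᵀ

p = (-5/2, -1, 5)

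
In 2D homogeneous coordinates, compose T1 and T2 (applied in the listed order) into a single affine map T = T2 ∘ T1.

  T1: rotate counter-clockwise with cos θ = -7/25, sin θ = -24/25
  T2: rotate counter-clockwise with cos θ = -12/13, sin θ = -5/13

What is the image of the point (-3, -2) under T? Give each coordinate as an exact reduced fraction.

T1 rotate counter-clockwise with cos θ = -7/25, sin θ = -24/25: (-3, -2) → (-27/25, 86/25)
T2 rotate counter-clockwise with cos θ = -12/13, sin θ = -5/13: (-27/25, 86/25) → (58/25, -69/25)

T(p) = (58/25, -69/25)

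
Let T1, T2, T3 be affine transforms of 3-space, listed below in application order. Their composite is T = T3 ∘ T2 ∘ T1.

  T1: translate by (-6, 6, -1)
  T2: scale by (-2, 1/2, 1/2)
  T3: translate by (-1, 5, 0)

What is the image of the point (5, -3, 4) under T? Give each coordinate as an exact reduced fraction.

T(p) = (1, 13/2, 3/2)

T1 translate by (-6, 6, -1): (5, -3, 4) → (-1, 3, 3)
T2 scale by (-2, 1/2, 1/2): (-1, 3, 3) → (2, 3/2, 3/2)
T3 translate by (-1, 5, 0): (2, 3/2, 3/2) → (1, 13/2, 3/2)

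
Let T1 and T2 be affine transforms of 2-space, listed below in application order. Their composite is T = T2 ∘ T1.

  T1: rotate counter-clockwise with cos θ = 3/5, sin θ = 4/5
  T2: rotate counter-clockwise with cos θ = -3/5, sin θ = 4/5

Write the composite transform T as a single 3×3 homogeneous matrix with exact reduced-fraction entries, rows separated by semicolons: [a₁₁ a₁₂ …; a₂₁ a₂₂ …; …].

T = [-1 0 0; 0 -1 0; 0 0 1]

T1 = [3/5 -4/5 0; 4/5 3/5 0; 0 0 1]
T2·T1 = [-1 0 0; 0 -1 0; 0 0 1]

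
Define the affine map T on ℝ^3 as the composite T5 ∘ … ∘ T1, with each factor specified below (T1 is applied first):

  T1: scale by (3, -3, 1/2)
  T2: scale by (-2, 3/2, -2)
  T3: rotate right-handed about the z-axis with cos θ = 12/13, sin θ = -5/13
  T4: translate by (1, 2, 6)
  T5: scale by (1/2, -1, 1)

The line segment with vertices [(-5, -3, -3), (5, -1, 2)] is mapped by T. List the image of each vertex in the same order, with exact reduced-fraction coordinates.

T1 scale by (3, -3, 1/2): (-5, -3, -3) → (-15, 9, -3/2); (5, -1, 2) → (15, 3, 1)
T2 scale by (-2, 3/2, -2): (-15, 9, -3/2) → (30, 27/2, 3); (15, 3, 1) → (-30, 9/2, -2)
T3 rotate right-handed about the z-axis with cos θ = 12/13, sin θ = -5/13: (30, 27/2, 3) → (855/26, 12/13, 3); (-30, 9/2, -2) → (-675/26, 204/13, -2)
T4 translate by (1, 2, 6): (855/26, 12/13, 3) → (881/26, 38/13, 9); (-675/26, 204/13, -2) → (-649/26, 230/13, 4)
T5 scale by (1/2, -1, 1): (881/26, 38/13, 9) → (881/52, -38/13, 9); (-649/26, 230/13, 4) → (-649/52, -230/13, 4)

image vertices: (881/52, -38/13, 9), (-649/52, -230/13, 4)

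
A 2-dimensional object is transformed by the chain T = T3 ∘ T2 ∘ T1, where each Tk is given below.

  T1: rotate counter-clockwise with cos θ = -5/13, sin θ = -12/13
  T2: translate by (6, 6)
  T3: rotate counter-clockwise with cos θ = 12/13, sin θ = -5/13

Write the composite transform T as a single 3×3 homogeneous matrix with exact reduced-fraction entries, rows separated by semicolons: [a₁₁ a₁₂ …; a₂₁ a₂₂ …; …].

T1 = [-5/13 12/13 0; -12/13 -5/13 0; 0 0 1]
T2·T1 = [-5/13 12/13 6; -12/13 -5/13 6; 0 0 1]
T3·…·T1 = [-120/169 119/169 102/13; -119/169 -120/169 42/13; 0 0 1]

T = [-120/169 119/169 102/13; -119/169 -120/169 42/13; 0 0 1]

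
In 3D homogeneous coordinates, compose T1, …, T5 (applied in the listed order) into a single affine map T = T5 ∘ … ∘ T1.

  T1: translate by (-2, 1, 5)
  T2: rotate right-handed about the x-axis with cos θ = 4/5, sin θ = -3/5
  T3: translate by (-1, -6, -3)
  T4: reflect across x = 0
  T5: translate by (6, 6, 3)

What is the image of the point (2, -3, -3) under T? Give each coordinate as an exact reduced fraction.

T(p) = (7, -2/5, 14/5)

T1 translate by (-2, 1, 5): (2, -3, -3) → (0, -2, 2)
T2 rotate right-handed about the x-axis with cos θ = 4/5, sin θ = -3/5: (0, -2, 2) → (0, -2/5, 14/5)
T3 translate by (-1, -6, -3): (0, -2/5, 14/5) → (-1, -32/5, -1/5)
T4 reflect across x = 0: (-1, -32/5, -1/5) → (1, -32/5, -1/5)
T5 translate by (6, 6, 3): (1, -32/5, -1/5) → (7, -2/5, 14/5)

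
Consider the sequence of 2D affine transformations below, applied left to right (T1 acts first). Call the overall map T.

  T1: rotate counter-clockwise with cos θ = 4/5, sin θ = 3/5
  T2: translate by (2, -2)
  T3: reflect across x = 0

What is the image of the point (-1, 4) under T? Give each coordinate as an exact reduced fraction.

T(p) = (6/5, 3/5)

T1 rotate counter-clockwise with cos θ = 4/5, sin θ = 3/5: (-1, 4) → (-16/5, 13/5)
T2 translate by (2, -2): (-16/5, 13/5) → (-6/5, 3/5)
T3 reflect across x = 0: (-6/5, 3/5) → (6/5, 3/5)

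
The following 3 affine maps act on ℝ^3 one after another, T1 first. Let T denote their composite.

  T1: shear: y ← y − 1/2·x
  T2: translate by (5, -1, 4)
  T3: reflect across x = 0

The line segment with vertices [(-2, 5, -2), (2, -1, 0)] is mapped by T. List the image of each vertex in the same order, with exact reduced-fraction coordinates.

T1 shear: y ← y − 1/2·x: (-2, 5, -2) → (-2, 6, -2); (2, -1, 0) → (2, -2, 0)
T2 translate by (5, -1, 4): (-2, 6, -2) → (3, 5, 2); (2, -2, 0) → (7, -3, 4)
T3 reflect across x = 0: (3, 5, 2) → (-3, 5, 2); (7, -3, 4) → (-7, -3, 4)

image vertices: (-3, 5, 2), (-7, -3, 4)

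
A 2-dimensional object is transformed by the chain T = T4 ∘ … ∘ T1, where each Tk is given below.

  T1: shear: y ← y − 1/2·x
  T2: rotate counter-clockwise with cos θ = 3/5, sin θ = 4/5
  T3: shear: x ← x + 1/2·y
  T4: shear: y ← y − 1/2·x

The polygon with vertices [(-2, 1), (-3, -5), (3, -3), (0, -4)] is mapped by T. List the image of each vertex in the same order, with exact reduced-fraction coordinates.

image vertices: (-3, 11/10), (-5/4, -31/8), (21/4, -117/40), (2, -17/5)

T1 shear: y ← y − 1/2·x: (-2, 1) → (-2, 2); (-3, -5) → (-3, -7/2); (3, -3) → (3, -9/2); (0, -4) → (0, -4)
T2 rotate counter-clockwise with cos θ = 3/5, sin θ = 4/5: (-2, 2) → (-14/5, -2/5); (-3, -7/2) → (1, -9/2); (3, -9/2) → (27/5, -3/10); (0, -4) → (16/5, -12/5)
T3 shear: x ← x + 1/2·y: (-14/5, -2/5) → (-3, -2/5); (1, -9/2) → (-5/4, -9/2); (27/5, -3/10) → (21/4, -3/10); (16/5, -12/5) → (2, -12/5)
T4 shear: y ← y − 1/2·x: (-3, -2/5) → (-3, 11/10); (-5/4, -9/2) → (-5/4, -31/8); (21/4, -3/10) → (21/4, -117/40); (2, -12/5) → (2, -17/5)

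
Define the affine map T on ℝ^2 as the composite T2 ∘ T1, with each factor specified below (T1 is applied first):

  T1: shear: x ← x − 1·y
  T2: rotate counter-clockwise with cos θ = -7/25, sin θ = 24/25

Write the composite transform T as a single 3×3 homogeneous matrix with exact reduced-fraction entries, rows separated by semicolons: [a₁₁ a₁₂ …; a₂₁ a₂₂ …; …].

T1 = [1 -1 0; 0 1 0; 0 0 1]
T2·T1 = [-7/25 -17/25 0; 24/25 -31/25 0; 0 0 1]

T = [-7/25 -17/25 0; 24/25 -31/25 0; 0 0 1]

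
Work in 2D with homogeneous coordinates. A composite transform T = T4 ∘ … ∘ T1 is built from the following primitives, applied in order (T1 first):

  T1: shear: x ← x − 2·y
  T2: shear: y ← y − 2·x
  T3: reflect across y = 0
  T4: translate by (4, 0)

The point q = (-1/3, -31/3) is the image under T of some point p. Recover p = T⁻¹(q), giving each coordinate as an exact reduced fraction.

p = (-1, 5/3)

T1 = [1 -2 0; 0 1 0; 0 0 1]
T2·T1 = [1 -2 0; -2 5 0; 0 0 1]
T3·…·T1 = [1 -2 0; 2 -5 0; 0 0 1]
T4·…·T1 = [1 -2 4; 2 -5 0; 0 0 1]
det M = -1; M⁻¹ = [5 -2 -20; 2 -1 -8; 0 0 1]
M⁻¹ · (-1/3, -31/3)ᵀ = (-1, 5/3)ᵀ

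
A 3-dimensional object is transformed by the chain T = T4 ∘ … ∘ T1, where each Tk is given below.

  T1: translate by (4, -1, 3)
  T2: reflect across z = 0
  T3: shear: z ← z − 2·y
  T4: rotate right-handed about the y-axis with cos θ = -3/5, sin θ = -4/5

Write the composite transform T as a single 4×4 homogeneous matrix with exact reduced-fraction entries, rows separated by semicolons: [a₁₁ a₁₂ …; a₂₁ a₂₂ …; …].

T1 = [1 0 0 4; 0 1 0 -1; 0 0 1 3; 0 0 0 1]
T2·T1 = [1 0 0 4; 0 1 0 -1; 0 0 -1 -3; 0 0 0 1]
T3·…·T1 = [1 0 0 4; 0 1 0 -1; 0 -2 -1 -1; 0 0 0 1]
T4·…·T1 = [-3/5 8/5 4/5 -8/5; 0 1 0 -1; 4/5 6/5 3/5 19/5; 0 0 0 1]

T = [-3/5 8/5 4/5 -8/5; 0 1 0 -1; 4/5 6/5 3/5 19/5; 0 0 0 1]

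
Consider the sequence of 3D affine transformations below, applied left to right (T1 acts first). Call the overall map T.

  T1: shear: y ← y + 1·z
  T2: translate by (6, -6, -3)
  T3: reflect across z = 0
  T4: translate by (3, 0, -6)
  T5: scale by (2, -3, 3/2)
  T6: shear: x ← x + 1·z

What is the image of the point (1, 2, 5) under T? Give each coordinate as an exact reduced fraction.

T1 shear: y ← y + 1·z: (1, 2, 5) → (1, 7, 5)
T2 translate by (6, -6, -3): (1, 7, 5) → (7, 1, 2)
T3 reflect across z = 0: (7, 1, 2) → (7, 1, -2)
T4 translate by (3, 0, -6): (7, 1, -2) → (10, 1, -8)
T5 scale by (2, -3, 3/2): (10, 1, -8) → (20, -3, -12)
T6 shear: x ← x + 1·z: (20, -3, -12) → (8, -3, -12)

T(p) = (8, -3, -12)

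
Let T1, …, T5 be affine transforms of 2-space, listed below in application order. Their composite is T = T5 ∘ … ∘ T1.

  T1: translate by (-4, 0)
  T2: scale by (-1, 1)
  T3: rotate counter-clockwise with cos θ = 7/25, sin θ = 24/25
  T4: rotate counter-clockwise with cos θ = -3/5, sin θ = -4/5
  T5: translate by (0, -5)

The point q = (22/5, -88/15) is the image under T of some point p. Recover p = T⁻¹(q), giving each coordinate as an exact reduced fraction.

T1 = [1 0 -4; 0 1 0; 0 0 1]
T2·T1 = [-1 0 4; 0 1 0; 0 0 1]
T3·…·T1 = [-7/25 -24/25 28/25; -24/25 7/25 96/25; 0 0 1]
T4·…·T1 = [-3/5 4/5 12/5; 4/5 3/5 -16/5; 0 0 1]
T5·…·T1 = [-3/5 4/5 12/5; 4/5 3/5 -41/5; 0 0 1]
det M = -1; M⁻¹ = [-3/5 4/5 8; 4/5 3/5 3; 0 0 1]
M⁻¹ · (22/5, -88/15)ᵀ = (2/3, 3)ᵀ

p = (2/3, 3)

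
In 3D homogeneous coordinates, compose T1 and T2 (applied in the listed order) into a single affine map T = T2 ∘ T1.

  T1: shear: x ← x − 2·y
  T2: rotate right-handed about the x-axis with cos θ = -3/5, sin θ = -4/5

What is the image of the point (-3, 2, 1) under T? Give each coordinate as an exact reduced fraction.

T(p) = (-7, -2/5, -11/5)

T1 shear: x ← x − 2·y: (-3, 2, 1) → (-7, 2, 1)
T2 rotate right-handed about the x-axis with cos θ = -3/5, sin θ = -4/5: (-7, 2, 1) → (-7, -2/5, -11/5)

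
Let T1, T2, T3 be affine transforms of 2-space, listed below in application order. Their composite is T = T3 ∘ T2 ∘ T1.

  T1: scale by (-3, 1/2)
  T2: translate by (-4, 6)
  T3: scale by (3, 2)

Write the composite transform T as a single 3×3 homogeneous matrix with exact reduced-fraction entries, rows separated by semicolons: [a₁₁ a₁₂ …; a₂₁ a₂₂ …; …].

T1 = [-3 0 0; 0 1/2 0; 0 0 1]
T2·T1 = [-3 0 -4; 0 1/2 6; 0 0 1]
T3·…·T1 = [-9 0 -12; 0 1 12; 0 0 1]

T = [-9 0 -12; 0 1 12; 0 0 1]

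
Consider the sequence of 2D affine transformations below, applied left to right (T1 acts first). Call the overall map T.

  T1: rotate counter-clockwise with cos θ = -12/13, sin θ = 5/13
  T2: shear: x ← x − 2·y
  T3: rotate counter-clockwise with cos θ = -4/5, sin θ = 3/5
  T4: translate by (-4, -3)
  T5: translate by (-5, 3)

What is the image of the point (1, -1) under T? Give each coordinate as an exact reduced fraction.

T1 rotate counter-clockwise with cos θ = -12/13, sin θ = 5/13: (1, -1) → (-7/13, 17/13)
T2 shear: x ← x − 2·y: (-7/13, 17/13) → (-41/13, 17/13)
T3 rotate counter-clockwise with cos θ = -4/5, sin θ = 3/5: (-41/13, 17/13) → (113/65, -191/65)
T4 translate by (-4, -3): (113/65, -191/65) → (-147/65, -386/65)
T5 translate by (-5, 3): (-147/65, -386/65) → (-472/65, -191/65)

T(p) = (-472/65, -191/65)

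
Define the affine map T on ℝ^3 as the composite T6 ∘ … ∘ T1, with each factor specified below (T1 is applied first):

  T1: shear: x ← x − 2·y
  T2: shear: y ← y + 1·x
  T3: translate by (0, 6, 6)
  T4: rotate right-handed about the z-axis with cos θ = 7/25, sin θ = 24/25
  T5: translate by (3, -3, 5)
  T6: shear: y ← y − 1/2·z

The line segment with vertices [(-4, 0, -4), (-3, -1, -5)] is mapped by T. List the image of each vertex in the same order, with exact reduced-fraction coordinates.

image vertices: (-1/25, -489/50, 7), (-28/25, -146/25, 6)

T1 shear: x ← x − 2·y: (-4, 0, -4) → (-4, 0, -4); (-3, -1, -5) → (-1, -1, -5)
T2 shear: y ← y + 1·x: (-4, 0, -4) → (-4, -4, -4); (-1, -1, -5) → (-1, -2, -5)
T3 translate by (0, 6, 6): (-4, -4, -4) → (-4, 2, 2); (-1, -2, -5) → (-1, 4, 1)
T4 rotate right-handed about the z-axis with cos θ = 7/25, sin θ = 24/25: (-4, 2, 2) → (-76/25, -82/25, 2); (-1, 4, 1) → (-103/25, 4/25, 1)
T5 translate by (3, -3, 5): (-76/25, -82/25, 2) → (-1/25, -157/25, 7); (-103/25, 4/25, 1) → (-28/25, -71/25, 6)
T6 shear: y ← y − 1/2·z: (-1/25, -157/25, 7) → (-1/25, -489/50, 7); (-28/25, -71/25, 6) → (-28/25, -146/25, 6)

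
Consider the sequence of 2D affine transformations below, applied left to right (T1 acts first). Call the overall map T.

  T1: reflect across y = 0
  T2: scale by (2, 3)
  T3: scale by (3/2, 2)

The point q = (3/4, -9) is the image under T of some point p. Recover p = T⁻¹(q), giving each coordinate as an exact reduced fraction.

p = (1/4, 3/2)

T1 = [1 0 0; 0 -1 0; 0 0 1]
T2·T1 = [2 0 0; 0 -3 0; 0 0 1]
T3·…·T1 = [3 0 0; 0 -6 0; 0 0 1]
det M = -18; M⁻¹ = [1/3 0 0; 0 -1/6 0; 0 0 1]
M⁻¹ · (3/4, -9)ᵀ = (1/4, 3/2)ᵀ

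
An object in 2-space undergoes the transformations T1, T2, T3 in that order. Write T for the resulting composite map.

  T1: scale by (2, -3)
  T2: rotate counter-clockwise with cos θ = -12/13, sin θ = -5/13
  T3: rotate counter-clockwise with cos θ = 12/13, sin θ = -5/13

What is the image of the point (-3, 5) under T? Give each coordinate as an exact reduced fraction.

T(p) = (6, 15)

T1 scale by (2, -3): (-3, 5) → (-6, -15)
T2 rotate counter-clockwise with cos θ = -12/13, sin θ = -5/13: (-6, -15) → (-3/13, 210/13)
T3 rotate counter-clockwise with cos θ = 12/13, sin θ = -5/13: (-3/13, 210/13) → (6, 15)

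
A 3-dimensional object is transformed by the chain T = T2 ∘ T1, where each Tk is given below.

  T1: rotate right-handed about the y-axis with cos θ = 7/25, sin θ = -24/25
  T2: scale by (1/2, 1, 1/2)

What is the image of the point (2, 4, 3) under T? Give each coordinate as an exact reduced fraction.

T1 rotate right-handed about the y-axis with cos θ = 7/25, sin θ = -24/25: (2, 4, 3) → (-58/25, 4, 69/25)
T2 scale by (1/2, 1, 1/2): (-58/25, 4, 69/25) → (-29/25, 4, 69/50)

T(p) = (-29/25, 4, 69/50)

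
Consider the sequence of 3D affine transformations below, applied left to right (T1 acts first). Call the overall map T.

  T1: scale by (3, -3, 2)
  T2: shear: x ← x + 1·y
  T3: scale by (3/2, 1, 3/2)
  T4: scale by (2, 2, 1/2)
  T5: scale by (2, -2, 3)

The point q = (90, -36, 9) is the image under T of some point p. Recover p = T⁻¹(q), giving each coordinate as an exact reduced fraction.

T1 = [3 0 0 0; 0 -3 0 0; 0 0 2 0; 0 0 0 1]
T2·T1 = [3 -3 0 0; 0 -3 0 0; 0 0 2 0; 0 0 0 1]
T3·…·T1 = [9/2 -9/2 0 0; 0 -3 0 0; 0 0 3 0; 0 0 0 1]
T4·…·T1 = [9 -9 0 0; 0 -6 0 0; 0 0 3/2 0; 0 0 0 1]
T5·…·T1 = [18 -18 0 0; 0 12 0 0; 0 0 9/2 0; 0 0 0 1]
det M = 972; M⁻¹ = [1/18 1/12 0 0; 0 1/12 0 0; 0 0 2/9 0; 0 0 0 1]
M⁻¹ · (90, -36, 9)ᵀ = (2, -3, 2)ᵀ

p = (2, -3, 2)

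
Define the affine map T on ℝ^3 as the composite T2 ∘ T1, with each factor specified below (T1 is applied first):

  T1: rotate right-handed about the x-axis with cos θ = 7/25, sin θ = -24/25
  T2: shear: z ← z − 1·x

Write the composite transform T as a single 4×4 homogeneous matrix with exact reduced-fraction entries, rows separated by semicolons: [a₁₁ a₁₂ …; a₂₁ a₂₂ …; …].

T = [1 0 0 0; 0 7/25 24/25 0; -1 -24/25 7/25 0; 0 0 0 1]

T1 = [1 0 0 0; 0 7/25 24/25 0; 0 -24/25 7/25 0; 0 0 0 1]
T2·T1 = [1 0 0 0; 0 7/25 24/25 0; -1 -24/25 7/25 0; 0 0 0 1]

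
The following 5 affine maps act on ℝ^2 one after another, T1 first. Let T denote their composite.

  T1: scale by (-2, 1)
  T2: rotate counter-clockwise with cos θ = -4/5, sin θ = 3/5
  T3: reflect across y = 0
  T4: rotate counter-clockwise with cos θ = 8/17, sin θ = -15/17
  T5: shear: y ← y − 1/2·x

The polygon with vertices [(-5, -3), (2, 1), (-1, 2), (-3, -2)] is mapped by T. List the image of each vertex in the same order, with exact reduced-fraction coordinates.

image vertices: (-878/85, 568/85), (344/85, -239/85), (-82/85, 267/85), (-534/85, 329/85)

T1 scale by (-2, 1): (-5, -3) → (10, -3); (2, 1) → (-4, 1); (-1, 2) → (2, 2); (-3, -2) → (6, -2)
T2 rotate counter-clockwise with cos θ = -4/5, sin θ = 3/5: (10, -3) → (-31/5, 42/5); (-4, 1) → (13/5, -16/5); (2, 2) → (-14/5, -2/5); (6, -2) → (-18/5, 26/5)
T3 reflect across y = 0: (-31/5, 42/5) → (-31/5, -42/5); (13/5, -16/5) → (13/5, 16/5); (-14/5, -2/5) → (-14/5, 2/5); (-18/5, 26/5) → (-18/5, -26/5)
T4 rotate counter-clockwise with cos θ = 8/17, sin θ = -15/17: (-31/5, -42/5) → (-878/85, 129/85); (13/5, 16/5) → (344/85, -67/85); (-14/5, 2/5) → (-82/85, 226/85); (-18/5, -26/5) → (-534/85, 62/85)
T5 shear: y ← y − 1/2·x: (-878/85, 129/85) → (-878/85, 568/85); (344/85, -67/85) → (344/85, -239/85); (-82/85, 226/85) → (-82/85, 267/85); (-534/85, 62/85) → (-534/85, 329/85)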